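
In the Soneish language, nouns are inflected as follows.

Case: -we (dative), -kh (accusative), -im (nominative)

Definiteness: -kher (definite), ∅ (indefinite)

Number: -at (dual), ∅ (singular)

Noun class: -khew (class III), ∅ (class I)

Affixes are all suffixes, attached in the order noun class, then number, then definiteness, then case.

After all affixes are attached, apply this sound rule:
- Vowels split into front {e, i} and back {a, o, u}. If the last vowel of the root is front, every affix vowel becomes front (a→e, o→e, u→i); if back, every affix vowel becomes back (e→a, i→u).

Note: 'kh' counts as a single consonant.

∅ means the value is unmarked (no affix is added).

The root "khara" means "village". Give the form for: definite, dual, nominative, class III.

Attach noun class class III -khew → kharakhew.
Attach number dual -at → kharakhewat.
Attach definiteness definite -kher → kharakhewatkher.
Attach case nominative -im → kharakhewatkherim.
Apply vowel harmony: kharakhewatkherim → kharakhawatkharum.

kharakhawatkharum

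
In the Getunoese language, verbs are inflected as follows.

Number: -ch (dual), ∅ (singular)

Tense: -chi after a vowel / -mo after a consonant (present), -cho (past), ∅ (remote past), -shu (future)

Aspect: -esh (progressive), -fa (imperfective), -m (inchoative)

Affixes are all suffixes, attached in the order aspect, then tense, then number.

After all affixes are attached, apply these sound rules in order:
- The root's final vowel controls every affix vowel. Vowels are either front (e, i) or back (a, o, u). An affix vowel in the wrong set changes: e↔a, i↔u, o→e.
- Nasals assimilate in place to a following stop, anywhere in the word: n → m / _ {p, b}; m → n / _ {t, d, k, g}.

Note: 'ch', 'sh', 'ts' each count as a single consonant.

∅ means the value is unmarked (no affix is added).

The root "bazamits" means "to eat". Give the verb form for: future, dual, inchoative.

bazamitsmshich

Attach aspect inchoative -m → bazamitsm.
Attach tense future -shu → bazamitsmshu.
Attach number dual -ch → bazamitsmshuch.
Apply vowel harmony: bazamitsmshuch → bazamitsmshich.
Nasal assimilation: no change.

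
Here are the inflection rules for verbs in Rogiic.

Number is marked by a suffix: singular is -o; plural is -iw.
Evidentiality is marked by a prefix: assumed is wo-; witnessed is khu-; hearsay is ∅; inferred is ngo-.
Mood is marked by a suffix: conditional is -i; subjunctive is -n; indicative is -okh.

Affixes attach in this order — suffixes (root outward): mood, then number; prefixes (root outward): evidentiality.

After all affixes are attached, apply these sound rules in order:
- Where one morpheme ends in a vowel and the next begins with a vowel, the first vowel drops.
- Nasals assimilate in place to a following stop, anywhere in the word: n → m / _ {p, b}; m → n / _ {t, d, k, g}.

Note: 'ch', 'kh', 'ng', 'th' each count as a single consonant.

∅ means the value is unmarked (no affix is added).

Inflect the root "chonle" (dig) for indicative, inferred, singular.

Attach mood indicative -okh → chonleokh.
Attach number singular -o → chonleokho.
Attach evidentiality inferred ngo- → ngochonleokho.
Apply vowel deletion: ngochonleokho → ngochonlokho.
Nasal assimilation: no change.

ngochonlokho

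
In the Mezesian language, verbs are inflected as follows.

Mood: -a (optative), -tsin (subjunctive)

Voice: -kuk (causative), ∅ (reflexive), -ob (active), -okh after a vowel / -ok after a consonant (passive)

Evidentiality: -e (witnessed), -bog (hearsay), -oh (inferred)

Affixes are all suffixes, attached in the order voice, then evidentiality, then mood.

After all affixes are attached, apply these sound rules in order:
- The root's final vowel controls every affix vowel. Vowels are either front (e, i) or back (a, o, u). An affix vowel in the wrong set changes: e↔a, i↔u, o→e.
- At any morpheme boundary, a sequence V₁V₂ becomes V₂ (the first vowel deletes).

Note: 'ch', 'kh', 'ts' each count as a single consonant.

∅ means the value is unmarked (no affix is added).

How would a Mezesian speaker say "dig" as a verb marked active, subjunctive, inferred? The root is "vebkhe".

Attach voice active -ob → vebkheob.
Attach evidentiality inferred -oh → vebkheoboh.
Attach mood subjunctive -tsin → vebkheobohtsin.
Apply vowel harmony: vebkheobohtsin → vebkheebehtsin.
Apply vowel deletion: vebkheebehtsin → vebkhebehtsin.

vebkhebehtsin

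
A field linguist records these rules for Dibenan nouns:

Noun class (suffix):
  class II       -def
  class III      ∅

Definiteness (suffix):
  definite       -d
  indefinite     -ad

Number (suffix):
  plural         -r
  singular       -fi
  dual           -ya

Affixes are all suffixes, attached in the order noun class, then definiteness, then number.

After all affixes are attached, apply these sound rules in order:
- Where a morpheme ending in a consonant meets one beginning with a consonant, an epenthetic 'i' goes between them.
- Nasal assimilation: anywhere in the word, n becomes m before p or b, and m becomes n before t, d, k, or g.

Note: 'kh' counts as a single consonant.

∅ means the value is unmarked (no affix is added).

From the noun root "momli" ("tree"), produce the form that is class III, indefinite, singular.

momliadifi

noun class = class III: zero marking, form stays momli.
Attach definiteness indefinite -ad → momliad.
Attach number singular -fi → momliadfi.
Apply epenthesis: momliadfi → momliadifi.
Nasal assimilation: no change.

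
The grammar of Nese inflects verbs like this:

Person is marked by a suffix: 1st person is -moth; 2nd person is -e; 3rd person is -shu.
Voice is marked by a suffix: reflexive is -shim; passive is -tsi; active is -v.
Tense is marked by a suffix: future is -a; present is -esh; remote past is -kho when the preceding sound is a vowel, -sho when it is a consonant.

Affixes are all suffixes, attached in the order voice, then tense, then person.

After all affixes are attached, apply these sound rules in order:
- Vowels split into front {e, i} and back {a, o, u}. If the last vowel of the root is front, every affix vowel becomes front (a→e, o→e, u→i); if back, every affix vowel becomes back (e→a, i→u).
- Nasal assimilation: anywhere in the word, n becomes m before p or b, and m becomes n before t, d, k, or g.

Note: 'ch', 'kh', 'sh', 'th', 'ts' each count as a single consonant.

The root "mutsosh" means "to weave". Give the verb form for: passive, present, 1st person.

Attach voice passive -tsi → mutsoshtsi.
Attach tense present -esh → mutsoshtsiesh.
Attach person 1st person -moth → mutsoshtsieshmoth.
Apply vowel harmony: mutsoshtsieshmoth → mutsoshtsuashmoth.
Nasal assimilation: no change.

mutsoshtsuashmoth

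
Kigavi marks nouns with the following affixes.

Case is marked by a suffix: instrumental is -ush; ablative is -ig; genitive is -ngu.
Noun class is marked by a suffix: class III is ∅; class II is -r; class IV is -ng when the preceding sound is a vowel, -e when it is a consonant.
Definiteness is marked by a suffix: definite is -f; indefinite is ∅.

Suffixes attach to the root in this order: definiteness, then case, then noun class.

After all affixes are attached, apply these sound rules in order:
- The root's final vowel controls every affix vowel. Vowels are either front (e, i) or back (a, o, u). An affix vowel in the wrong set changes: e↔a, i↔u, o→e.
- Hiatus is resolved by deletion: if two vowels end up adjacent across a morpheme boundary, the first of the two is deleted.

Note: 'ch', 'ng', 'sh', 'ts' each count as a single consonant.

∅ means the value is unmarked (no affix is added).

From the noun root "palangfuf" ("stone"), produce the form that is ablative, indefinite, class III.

palangfufug

definiteness = indefinite: zero marking, form stays palangfuf.
Attach case ablative -ig → palangfufig.
noun class = class III: zero marking, form stays palangfufig.
Apply vowel harmony: palangfufig → palangfufug.
Vowel deletion: no change.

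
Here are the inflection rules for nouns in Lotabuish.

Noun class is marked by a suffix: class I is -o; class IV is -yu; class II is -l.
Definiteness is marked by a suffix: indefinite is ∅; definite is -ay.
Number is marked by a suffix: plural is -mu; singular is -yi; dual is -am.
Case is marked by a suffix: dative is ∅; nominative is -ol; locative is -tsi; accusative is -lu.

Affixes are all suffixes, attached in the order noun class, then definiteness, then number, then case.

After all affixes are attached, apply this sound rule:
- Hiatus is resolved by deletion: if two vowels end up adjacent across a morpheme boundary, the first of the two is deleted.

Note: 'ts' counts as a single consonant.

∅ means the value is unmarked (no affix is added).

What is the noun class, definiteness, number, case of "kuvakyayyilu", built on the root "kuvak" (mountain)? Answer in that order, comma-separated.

Segment: kuvak-yu-ay-yi-lu.
noun class: -yu → class IV.
definiteness: -ay → definite.
number: -yi → singular.
case: -lu → accusative.

class IV, definite, singular, accusative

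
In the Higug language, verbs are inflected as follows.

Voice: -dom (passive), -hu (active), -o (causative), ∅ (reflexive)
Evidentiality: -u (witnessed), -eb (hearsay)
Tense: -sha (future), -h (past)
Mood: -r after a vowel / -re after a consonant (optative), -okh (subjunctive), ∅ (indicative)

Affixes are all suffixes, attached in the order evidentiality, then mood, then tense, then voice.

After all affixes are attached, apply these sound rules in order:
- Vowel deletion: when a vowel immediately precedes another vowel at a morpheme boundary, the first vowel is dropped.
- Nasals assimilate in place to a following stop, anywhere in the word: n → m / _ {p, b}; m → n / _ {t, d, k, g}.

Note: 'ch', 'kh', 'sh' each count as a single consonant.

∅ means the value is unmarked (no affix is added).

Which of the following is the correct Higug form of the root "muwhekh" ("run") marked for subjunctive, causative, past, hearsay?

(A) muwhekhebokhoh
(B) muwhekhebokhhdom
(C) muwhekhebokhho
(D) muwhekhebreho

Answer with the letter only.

Attach evidentiality hearsay -eb → muwhekheb.
Attach mood subjunctive -okh → muwhekhebokh.
Attach tense past -h → muwhekhebokhh.
Attach voice causative -o → muwhekhebokhho.
Vowel deletion: no change.
Nasal assimilation: no change.
So the correct form is muwhekhebokhho, option (C).
(B) muwhekhebokhhdom is wrong: it uses passive instead of causative for voice.
(A) muwhekhebokhoh is wrong: it has the affixes in the wrong order.
(D) muwhekhebreho is wrong: it uses optative instead of subjunctive for mood.

C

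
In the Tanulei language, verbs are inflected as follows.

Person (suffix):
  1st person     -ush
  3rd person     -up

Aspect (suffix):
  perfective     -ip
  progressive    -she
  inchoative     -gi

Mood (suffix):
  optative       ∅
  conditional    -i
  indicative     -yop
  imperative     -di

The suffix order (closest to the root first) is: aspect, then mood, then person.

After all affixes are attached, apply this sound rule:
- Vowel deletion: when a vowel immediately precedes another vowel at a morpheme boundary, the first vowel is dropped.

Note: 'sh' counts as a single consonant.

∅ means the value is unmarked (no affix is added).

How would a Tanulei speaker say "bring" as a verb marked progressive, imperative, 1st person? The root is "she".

sheshedush

Attach aspect progressive -she → sheshe.
Attach mood imperative -di → sheshedi.
Attach person 1st person -ush → sheshediush.
Apply vowel deletion: sheshediush → sheshedush.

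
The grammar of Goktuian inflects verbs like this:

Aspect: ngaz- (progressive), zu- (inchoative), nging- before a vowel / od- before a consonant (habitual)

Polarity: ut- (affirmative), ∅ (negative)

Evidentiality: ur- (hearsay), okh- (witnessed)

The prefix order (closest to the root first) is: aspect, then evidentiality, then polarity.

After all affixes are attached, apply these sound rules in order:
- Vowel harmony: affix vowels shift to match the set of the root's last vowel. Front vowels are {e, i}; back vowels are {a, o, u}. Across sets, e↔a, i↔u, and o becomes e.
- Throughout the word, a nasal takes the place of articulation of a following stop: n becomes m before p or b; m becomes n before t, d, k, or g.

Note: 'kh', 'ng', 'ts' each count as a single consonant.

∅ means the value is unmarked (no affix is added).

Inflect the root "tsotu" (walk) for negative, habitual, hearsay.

Attach aspect habitual od- (before consonant 'ts') → odtsotu.
Attach evidentiality hearsay ur- → urodtsotu.
polarity = negative: zero marking, form stays urodtsotu.
Vowel harmony: no change.
Nasal assimilation: no change.

urodtsotu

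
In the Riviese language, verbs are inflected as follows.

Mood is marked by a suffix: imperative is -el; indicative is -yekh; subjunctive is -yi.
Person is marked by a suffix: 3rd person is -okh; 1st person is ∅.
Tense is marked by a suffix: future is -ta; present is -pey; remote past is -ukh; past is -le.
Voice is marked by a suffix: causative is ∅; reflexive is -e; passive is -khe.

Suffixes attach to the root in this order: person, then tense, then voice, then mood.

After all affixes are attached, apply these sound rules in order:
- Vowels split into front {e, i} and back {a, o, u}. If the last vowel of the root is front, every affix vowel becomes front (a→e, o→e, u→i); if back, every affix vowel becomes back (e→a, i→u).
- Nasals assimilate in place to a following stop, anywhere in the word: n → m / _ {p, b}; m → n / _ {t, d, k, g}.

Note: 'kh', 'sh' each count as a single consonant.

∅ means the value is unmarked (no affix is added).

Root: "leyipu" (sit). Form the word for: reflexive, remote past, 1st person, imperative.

person = 1st person: zero marking, form stays leyipu.
Attach tense remote past -ukh → leyipuukh.
Attach voice reflexive -e → leyipuukhe.
Attach mood imperative -el → leyipuukheel.
Apply vowel harmony: leyipuukheel → leyipuukhaal.
Nasal assimilation: no change.

leyipuukhaal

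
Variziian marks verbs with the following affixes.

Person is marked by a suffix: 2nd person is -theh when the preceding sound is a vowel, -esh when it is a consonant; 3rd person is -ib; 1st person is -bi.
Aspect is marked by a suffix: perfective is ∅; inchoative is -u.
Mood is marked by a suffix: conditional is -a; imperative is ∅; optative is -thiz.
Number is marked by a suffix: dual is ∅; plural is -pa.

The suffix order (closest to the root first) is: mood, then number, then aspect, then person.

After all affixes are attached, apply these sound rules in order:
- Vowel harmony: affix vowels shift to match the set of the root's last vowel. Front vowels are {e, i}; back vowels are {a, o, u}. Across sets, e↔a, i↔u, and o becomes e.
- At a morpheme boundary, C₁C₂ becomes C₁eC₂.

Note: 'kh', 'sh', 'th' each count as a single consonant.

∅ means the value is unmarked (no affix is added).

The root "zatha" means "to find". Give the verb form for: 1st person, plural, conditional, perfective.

zathaapabu

Attach mood conditional -a → zathaa.
Attach number plural -pa → zathaapa.
aspect = perfective: zero marking, form stays zathaapa.
Attach person 1st person -bi → zathaapabi.
Apply vowel harmony: zathaapabi → zathaapabu.
Epenthesis: no change.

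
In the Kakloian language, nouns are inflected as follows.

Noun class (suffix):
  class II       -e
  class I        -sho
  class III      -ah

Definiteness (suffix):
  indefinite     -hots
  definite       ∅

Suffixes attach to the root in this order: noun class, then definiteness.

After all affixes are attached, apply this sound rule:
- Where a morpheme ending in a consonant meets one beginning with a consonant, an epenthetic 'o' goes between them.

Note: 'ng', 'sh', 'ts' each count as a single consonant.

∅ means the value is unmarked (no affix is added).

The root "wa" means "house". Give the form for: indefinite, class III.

Attach noun class class III -ah → waah.
Attach definiteness indefinite -hots → waahhots.
Apply epenthesis: waahhots → waahohots.

waahohots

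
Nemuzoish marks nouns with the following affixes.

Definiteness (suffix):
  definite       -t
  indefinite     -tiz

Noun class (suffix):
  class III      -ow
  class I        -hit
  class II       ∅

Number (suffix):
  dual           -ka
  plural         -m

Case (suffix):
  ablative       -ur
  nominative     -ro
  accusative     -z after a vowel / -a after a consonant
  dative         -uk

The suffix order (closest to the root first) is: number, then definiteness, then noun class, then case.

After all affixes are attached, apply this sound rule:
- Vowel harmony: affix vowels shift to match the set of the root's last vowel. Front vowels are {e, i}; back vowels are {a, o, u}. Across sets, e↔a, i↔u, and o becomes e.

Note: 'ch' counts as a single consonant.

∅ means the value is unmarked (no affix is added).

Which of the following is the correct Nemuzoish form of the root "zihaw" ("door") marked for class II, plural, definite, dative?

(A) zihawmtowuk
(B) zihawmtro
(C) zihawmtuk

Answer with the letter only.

C

Attach number plural -m → zihawm.
Attach definiteness definite -t → zihawmt.
noun class = class II: zero marking, form stays zihawmt.
Attach case dative -uk → zihawmtuk.
Vowel harmony: no change.
So the correct form is zihawmtuk, option (C).
(A) zihawmtowuk is wrong: it uses class III instead of class II for noun class.
(B) zihawmtro is wrong: it uses nominative instead of dative for case.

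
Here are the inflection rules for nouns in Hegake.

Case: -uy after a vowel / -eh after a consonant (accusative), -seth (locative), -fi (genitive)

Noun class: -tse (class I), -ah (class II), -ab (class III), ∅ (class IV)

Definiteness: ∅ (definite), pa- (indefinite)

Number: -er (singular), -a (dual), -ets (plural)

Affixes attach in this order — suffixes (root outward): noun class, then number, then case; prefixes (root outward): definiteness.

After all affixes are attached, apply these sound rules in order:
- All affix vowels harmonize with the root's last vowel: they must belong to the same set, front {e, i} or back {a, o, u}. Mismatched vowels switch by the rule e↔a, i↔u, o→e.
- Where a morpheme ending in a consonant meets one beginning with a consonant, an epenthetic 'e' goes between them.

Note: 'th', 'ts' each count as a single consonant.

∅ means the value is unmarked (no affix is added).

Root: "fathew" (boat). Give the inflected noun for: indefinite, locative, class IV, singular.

noun class = class IV: zero marking, form stays fathew.
Attach definiteness indefinite pa- → pafathew.
Attach number singular -er → pafathewer.
Attach case locative -seth → pafathewerseth.
Apply vowel harmony: pafathewerseth → pefathewerseth.
Apply epenthesis: pefathewerseth → pefathewereseth.

pefathewereseth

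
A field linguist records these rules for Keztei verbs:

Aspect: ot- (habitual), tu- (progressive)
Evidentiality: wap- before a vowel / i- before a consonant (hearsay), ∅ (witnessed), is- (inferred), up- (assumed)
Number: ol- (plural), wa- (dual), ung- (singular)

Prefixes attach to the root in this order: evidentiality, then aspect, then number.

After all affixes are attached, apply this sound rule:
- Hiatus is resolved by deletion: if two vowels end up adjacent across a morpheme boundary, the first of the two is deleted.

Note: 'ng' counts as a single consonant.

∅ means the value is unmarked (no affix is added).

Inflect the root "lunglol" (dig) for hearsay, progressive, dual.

watilunglol

Attach evidentiality hearsay i- (before consonant 'l') → ilunglol.
Attach aspect progressive tu- → tuilunglol.
Attach number dual wa- → watuilunglol.
Apply vowel deletion: watuilunglol → watilunglol.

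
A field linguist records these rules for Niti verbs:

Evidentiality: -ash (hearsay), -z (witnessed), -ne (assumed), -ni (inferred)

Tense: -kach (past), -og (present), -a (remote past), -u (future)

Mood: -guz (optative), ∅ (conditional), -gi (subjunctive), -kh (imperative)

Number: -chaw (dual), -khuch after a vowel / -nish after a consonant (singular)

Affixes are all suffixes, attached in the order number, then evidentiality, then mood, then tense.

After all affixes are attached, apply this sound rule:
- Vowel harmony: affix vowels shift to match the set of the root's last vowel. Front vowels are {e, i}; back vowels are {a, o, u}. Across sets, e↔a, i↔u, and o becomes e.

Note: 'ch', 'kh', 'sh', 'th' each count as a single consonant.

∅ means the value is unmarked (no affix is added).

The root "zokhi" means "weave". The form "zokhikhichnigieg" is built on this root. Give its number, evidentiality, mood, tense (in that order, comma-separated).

singular, inferred, subjunctive, present

Segment: zokhi-khuch-ni-gi-og.
number: -khuch/nish → singular.
evidentiality: -ni → inferred.
mood: -gi → subjunctive.
tense: -og → present.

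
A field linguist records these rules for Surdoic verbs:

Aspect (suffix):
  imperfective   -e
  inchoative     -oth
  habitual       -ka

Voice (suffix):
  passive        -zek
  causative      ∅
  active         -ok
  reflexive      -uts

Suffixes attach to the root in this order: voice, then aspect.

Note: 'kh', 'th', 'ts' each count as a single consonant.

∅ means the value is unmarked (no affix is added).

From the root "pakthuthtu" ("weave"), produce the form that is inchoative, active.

Attach voice active -ok → pakthuthtuok.
Attach aspect inchoative -oth → pakthuthtuokoth.

pakthuthtuokoth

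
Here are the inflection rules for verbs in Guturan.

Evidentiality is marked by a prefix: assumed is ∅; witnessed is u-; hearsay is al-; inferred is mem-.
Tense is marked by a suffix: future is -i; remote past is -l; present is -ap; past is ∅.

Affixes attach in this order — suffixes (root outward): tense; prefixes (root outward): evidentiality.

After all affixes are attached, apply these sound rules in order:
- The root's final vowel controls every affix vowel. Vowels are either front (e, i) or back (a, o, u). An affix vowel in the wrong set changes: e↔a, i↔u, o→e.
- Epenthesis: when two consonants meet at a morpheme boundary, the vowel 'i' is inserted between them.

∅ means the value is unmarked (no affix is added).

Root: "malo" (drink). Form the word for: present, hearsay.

Attach tense present -ap → maloap.
Attach evidentiality hearsay al- → almaloap.
Vowel harmony: no change.
Apply epenthesis: almaloap → alimaloap.

alimaloap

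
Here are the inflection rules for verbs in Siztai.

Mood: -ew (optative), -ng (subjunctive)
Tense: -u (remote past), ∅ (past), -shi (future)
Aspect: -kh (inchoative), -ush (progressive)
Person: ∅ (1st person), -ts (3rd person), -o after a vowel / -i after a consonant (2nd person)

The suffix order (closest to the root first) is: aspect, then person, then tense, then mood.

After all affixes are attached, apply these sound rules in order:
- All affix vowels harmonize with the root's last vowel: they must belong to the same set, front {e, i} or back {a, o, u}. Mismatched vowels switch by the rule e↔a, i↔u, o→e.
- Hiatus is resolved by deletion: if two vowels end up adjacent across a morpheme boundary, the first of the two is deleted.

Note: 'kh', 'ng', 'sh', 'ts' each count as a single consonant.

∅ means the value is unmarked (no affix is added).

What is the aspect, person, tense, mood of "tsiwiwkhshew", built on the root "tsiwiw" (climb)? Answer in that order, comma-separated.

Segment: tsiwiw-kh-shi-ew.
aspect: -kh → inchoative.
person: ∅ → 1st person.
tense: -shi → future.
mood: -ew → optative.

inchoative, 1st person, future, optative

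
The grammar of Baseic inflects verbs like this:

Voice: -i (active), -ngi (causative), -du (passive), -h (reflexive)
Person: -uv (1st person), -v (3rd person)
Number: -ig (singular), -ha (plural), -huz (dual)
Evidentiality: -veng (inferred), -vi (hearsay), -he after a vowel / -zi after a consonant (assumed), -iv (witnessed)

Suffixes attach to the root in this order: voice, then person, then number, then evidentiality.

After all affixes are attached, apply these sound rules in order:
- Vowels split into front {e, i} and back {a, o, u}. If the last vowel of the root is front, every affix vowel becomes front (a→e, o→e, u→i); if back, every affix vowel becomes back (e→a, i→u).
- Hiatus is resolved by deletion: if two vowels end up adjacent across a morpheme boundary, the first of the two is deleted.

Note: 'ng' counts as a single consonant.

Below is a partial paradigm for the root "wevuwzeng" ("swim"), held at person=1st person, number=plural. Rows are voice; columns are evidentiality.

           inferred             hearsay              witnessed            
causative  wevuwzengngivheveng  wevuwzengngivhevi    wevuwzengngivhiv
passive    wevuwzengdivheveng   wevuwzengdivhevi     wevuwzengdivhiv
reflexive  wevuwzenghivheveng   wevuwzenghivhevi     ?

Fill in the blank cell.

wevuwzenghivhiv

Attach voice reflexive -h → wevuwzengh.
Attach person 1st person -uv → wevuwzenghuv.
Attach number plural -ha → wevuwzenghuvha.
Attach evidentiality witnessed -iv → wevuwzenghuvhaiv.
Apply vowel harmony: wevuwzenghuvhaiv → wevuwzenghivheiv.
Apply vowel deletion: wevuwzenghivheiv → wevuwzenghivhiv.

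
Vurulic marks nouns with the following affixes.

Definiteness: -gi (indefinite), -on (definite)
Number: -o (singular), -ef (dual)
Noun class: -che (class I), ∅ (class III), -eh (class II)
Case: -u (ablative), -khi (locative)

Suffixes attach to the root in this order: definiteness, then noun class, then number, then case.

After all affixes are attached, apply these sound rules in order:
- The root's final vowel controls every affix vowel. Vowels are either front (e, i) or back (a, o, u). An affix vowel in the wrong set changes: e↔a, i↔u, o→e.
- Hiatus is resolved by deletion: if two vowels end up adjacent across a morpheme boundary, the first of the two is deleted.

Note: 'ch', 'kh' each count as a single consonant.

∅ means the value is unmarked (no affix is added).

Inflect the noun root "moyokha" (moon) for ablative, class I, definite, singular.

Attach definiteness definite -on → moyokhaon.
Attach noun class class I -che → moyokhaonche.
Attach number singular -o → moyokhaoncheo.
Attach case ablative -u → moyokhaoncheou.
Apply vowel harmony: moyokhaoncheou → moyokhaonchaou.
Apply vowel deletion: moyokhaonchaou → moyokhonchu.

moyokhonchu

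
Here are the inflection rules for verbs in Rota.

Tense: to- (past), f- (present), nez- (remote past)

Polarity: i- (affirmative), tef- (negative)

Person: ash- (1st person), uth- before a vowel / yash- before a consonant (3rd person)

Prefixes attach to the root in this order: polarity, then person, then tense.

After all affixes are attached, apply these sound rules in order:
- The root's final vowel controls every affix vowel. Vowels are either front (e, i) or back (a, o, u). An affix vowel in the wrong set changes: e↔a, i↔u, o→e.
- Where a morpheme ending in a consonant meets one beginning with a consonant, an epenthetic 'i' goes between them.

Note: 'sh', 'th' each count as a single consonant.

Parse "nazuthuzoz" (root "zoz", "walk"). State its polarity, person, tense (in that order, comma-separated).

Segment: nez-uth-i-zoz.
polarity: i- → affirmative.
person: uth/yash- → 3rd person.
tense: nez- → remote past.

affirmative, 3rd person, remote past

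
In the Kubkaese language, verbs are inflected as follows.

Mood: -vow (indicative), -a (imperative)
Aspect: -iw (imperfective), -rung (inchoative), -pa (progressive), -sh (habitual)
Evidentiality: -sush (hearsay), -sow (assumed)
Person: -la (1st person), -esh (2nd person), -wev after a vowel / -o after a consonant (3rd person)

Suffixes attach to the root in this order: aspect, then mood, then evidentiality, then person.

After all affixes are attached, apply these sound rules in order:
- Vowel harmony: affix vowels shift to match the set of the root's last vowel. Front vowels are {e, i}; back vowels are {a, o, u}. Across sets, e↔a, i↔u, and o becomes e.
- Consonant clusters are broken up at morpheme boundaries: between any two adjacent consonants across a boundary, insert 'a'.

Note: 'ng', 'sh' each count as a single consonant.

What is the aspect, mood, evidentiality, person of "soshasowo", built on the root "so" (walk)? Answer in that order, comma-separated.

Segment: so-sh-a-sow-o.
aspect: -sh → habitual.
mood: -a → imperative.
evidentiality: -sow → assumed.
person: -wev/o → 3rd person.

habitual, imperative, assumed, 3rd person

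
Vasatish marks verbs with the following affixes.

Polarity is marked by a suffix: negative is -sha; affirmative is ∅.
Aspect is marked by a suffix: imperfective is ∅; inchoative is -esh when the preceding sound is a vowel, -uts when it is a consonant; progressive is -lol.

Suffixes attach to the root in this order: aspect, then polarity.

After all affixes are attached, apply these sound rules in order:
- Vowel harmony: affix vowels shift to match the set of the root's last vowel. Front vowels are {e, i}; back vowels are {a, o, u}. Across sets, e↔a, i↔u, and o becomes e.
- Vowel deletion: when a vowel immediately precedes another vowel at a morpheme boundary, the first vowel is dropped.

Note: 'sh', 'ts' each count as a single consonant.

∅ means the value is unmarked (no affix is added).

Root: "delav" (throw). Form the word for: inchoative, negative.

delavutssha

Attach aspect inchoative -uts (after consonant 'v') → delavuts.
Attach polarity negative -sha → delavutssha.
Vowel harmony: no change.
Vowel deletion: no change.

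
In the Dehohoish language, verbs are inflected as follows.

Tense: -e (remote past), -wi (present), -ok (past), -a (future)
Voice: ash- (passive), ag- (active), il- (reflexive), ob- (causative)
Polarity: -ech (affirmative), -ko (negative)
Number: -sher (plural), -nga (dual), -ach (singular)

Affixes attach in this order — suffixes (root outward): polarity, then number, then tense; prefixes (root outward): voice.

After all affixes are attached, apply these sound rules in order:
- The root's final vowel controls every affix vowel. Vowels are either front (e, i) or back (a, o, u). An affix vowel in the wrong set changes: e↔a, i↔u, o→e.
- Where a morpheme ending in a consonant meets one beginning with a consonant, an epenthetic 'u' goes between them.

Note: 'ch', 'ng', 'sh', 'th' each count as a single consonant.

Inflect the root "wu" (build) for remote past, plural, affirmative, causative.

Attach polarity affirmative -ech → wuech.
Attach number plural -sher → wuechsher.
Attach tense remote past -e → wuechshere.
Attach voice causative ob- → obwuechshere.
Apply vowel harmony: obwuechshere → obwuachshara.
Apply epenthesis: obwuachshara → obuwuachushara.

obuwuachushara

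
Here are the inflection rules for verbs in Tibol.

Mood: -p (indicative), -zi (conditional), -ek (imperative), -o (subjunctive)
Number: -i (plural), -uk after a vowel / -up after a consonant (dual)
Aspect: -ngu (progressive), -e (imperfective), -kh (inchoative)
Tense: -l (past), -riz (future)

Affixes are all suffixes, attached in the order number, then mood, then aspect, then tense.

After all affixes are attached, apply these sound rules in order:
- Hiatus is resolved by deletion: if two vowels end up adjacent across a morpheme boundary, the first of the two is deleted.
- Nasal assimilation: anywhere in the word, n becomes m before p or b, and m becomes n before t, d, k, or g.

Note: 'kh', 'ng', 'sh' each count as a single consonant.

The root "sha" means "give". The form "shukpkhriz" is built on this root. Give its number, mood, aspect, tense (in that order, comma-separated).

dual, indicative, inchoative, future

Segment: sha-uk-p-kh-riz.
number: -uk/up → dual.
mood: -p → indicative.
aspect: -kh → inchoative.
tense: -riz → future.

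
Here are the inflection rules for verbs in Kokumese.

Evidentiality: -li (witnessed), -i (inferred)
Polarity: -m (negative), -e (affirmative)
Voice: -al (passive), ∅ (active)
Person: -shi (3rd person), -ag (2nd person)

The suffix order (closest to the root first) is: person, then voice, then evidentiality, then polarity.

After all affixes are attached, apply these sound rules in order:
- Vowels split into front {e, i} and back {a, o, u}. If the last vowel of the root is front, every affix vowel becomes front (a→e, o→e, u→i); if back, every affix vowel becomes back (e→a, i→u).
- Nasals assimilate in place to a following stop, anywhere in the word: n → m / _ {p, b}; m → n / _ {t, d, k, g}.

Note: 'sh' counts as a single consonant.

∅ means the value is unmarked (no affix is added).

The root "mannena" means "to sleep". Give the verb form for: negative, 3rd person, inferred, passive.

Attach person 3rd person -shi → mannenashi.
Attach voice passive -al → mannenashial.
Attach evidentiality inferred -i → mannenashiali.
Attach polarity negative -m → mannenashialim.
Apply vowel harmony: mannenashialim → mannenashualum.
Nasal assimilation: no change.

mannenashualum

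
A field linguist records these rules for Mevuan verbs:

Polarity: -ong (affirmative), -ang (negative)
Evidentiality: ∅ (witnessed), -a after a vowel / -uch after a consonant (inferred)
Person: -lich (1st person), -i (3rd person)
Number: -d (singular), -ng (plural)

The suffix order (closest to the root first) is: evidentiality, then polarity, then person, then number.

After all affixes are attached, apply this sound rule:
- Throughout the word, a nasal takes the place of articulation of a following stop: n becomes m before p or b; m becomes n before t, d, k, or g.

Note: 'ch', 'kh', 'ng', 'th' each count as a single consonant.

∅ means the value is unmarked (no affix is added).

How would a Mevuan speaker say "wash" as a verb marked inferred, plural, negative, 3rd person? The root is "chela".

chelaaanging

Attach evidentiality inferred -a (after vowel 'a') → chelaa.
Attach polarity negative -ang → chelaaang.
Attach person 3rd person -i → chelaaangi.
Attach number plural -ng → chelaaanging.
Nasal assimilation: no change.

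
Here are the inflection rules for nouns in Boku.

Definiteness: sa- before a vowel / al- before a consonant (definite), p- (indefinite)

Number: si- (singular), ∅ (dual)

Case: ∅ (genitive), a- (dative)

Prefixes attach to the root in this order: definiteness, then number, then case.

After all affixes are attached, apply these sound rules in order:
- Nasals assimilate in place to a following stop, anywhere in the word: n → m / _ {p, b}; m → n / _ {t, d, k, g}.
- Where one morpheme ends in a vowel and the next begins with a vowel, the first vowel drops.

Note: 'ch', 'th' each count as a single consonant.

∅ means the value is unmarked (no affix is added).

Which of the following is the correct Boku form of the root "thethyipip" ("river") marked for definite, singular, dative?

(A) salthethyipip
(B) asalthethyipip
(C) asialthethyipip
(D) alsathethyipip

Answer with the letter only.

Attach definiteness definite al- (before consonant 'th') → althethyipip.
Attach number singular si- → sialthethyipip.
Attach case dative a- → asialthethyipip.
Nasal assimilation: no change.
Apply vowel deletion: asialthethyipip → asalthethyipip.
So the correct form is asalthethyipip, option (B).
(A) salthethyipip is wrong: it uses genitive instead of dative for case.
(D) alsathethyipip is wrong: it has the affixes in the wrong order.
(C) asialthethyipip is wrong: it fails to apply the sound rule(s).

B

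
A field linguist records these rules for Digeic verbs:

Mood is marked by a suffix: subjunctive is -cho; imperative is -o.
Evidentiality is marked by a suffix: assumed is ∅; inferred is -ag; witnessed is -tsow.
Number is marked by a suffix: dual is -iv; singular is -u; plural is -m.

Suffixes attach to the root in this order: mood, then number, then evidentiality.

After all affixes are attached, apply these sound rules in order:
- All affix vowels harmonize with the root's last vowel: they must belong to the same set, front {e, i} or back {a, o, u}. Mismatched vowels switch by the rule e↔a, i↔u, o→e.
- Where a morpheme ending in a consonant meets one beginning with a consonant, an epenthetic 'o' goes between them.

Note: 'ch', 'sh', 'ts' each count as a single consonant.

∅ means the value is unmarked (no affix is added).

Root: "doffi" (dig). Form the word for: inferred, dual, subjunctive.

Attach mood subjunctive -cho → dofficho.
Attach number dual -iv → doffichoiv.
Attach evidentiality inferred -ag → doffichoivag.
Apply vowel harmony: doffichoivag → dofficheiveg.
Epenthesis: no change.

dofficheiveg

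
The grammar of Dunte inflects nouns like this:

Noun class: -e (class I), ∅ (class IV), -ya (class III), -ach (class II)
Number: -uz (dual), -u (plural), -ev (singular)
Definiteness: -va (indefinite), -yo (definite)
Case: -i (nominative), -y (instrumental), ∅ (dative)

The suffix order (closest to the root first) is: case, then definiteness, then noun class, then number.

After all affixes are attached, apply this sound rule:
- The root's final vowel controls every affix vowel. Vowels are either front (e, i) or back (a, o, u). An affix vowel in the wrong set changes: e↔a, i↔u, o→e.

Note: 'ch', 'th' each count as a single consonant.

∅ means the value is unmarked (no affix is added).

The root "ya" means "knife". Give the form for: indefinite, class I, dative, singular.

yavaaav

case = dative: zero marking, form stays ya.
Attach definiteness indefinite -va → yava.
Attach noun class class I -e → yavae.
Attach number singular -ev → yavaeev.
Apply vowel harmony: yavaeev → yavaaav.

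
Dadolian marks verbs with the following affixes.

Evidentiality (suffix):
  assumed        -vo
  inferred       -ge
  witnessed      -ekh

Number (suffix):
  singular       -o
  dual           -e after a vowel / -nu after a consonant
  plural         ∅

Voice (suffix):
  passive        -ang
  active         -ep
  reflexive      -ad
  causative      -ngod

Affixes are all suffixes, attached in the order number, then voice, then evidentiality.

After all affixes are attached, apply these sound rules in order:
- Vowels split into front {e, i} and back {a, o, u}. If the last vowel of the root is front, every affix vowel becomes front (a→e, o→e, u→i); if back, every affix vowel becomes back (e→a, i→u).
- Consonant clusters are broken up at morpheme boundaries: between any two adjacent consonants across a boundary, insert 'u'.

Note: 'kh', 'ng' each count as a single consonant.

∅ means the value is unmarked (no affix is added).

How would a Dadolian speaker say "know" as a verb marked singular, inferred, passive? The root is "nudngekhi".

Attach number singular -o → nudngekhio.
Attach voice passive -ang → nudngekhioang.
Attach evidentiality inferred -ge → nudngekhioangge.
Apply vowel harmony: nudngekhioangge → nudngekhieengge.
Apply epenthesis: nudngekhieengge → nudngekhieenguge.

nudngekhieenguge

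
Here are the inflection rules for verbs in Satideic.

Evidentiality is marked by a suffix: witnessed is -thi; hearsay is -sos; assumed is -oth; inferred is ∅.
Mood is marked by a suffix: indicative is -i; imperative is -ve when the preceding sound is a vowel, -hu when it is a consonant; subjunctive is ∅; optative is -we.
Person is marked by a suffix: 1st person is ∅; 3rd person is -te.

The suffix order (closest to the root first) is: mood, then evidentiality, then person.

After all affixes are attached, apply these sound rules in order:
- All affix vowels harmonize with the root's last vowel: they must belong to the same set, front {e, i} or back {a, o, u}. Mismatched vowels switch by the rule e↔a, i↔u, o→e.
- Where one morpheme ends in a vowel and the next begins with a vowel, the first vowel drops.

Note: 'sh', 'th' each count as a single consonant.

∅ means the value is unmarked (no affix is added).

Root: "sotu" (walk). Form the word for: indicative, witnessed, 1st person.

Attach mood indicative -i → sotui.
Attach evidentiality witnessed -thi → sotuithi.
person = 1st person: zero marking, form stays sotuithi.
Apply vowel harmony: sotuithi → sotuuthu.
Apply vowel deletion: sotuuthu → sotuthu.

sotuthu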